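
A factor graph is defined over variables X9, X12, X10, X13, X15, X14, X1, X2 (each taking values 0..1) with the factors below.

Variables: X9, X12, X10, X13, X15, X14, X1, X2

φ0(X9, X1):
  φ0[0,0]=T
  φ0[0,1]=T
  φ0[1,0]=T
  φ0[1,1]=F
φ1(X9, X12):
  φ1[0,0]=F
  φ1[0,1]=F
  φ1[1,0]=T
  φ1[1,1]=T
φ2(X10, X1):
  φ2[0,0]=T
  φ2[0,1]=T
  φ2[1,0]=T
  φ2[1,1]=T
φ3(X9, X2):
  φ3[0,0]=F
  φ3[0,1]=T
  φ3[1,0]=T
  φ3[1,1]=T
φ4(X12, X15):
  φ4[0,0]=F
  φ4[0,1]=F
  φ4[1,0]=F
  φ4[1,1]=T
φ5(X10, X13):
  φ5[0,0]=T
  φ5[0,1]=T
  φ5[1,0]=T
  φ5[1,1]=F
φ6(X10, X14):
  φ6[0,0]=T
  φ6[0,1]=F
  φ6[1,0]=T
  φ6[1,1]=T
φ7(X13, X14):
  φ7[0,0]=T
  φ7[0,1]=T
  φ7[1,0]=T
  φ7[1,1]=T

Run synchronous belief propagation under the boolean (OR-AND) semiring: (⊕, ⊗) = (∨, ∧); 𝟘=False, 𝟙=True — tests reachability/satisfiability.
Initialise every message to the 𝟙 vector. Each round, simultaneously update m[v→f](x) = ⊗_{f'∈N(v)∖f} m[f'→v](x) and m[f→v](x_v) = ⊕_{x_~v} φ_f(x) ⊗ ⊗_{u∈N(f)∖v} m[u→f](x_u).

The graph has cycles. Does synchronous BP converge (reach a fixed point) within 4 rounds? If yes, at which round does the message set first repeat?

NOT CONVERGED within 4 rounds

init: all messages = 𝟙 over 2 values
r1 m[φ0→X9] = [T, T]
r1 m[φ0→X1] = [T, T]
r1 m[φ1→X9] = [F, T]
r1 m[φ1→X12] = [T, T]
r1 m[φ2→X10] = [T, T]
r1 m[φ2→X1] = [T, T]
r1 m[φ3→X9] = [T, T]
r1 m[φ3→X2] = [T, T]
r1 m[φ4→X12] = [F, T]
r1 m[φ4→X15] = [F, T]
r1 m[φ5→X10] = [T, T]
r1 m[φ5→X13] = [T, T]
r1 m[φ6→X10] = [T, T]
r1 m[φ6→X14] = [T, T]
r1 m[φ7→X13] = [T, T]
r1 m[φ7→X14] = [T, T]
r1 m[X9→φ0] = [T, T]
r1 m[X9→φ1] = [T, T]
r1 m[X9→φ3] = [T, T]
r1 m[X12→φ1] = [T, T]
r1 m[X12→φ4] = [T, T]
r1 m[X10→φ2] = [T, T]
r1 m[X10→φ5] = [T, T]
r1 m[X10→φ6] = [T, T]
r1 m[X13→φ5] = [T, T]
r1 m[X13→φ7] = [T, T]
r1 m[X15→φ4] = [T, T]
r1 m[X14→φ6] = [T, T]
r1 m[X14→φ7] = [T, T]
r1 m[X1→φ0] = [T, T]
r1 m[X1→φ2] = [T, T]
r1 m[X2→φ3] = [T, T]
r2 m[φ0→X9] = [T, T]
r2 m[φ0→X1] = [T, T]
r2 m[φ1→X9] = [F, T]
r2 m[φ1→X12] = [T, T]
r2 m[φ2→X10] = [T, T]
r2 m[φ2→X1] = [T, T]
r2 m[φ3→X9] = [T, T]
r2 m[φ3→X2] = [T, T]
r2 m[φ4→X12] = [F, T]
r2 m[φ4→X15] = [F, T]
r2 m[φ5→X10] = [T, T]
r2 m[φ5→X13] = [T, T]
r2 m[φ6→X10] = [T, T]
r2 m[φ6→X14] = [T, T]
r2 m[φ7→X13] = [T, T]
r2 m[φ7→X14] = [T, T]
r2 m[X9→φ0] = [F, T]
r2 m[X9→φ1] = [T, T]
r2 m[X9→φ3] = [F, T]
r2 m[X12→φ1] = [F, T]
r2 m[X12→φ4] = [T, T]
r2 m[X10→φ2] = [T, T]
r2 m[X10→φ5] = [T, T]
r2 m[X10→φ6] = [T, T]
r2 m[X13→φ5] = [T, T]
r2 m[X13→φ7] = [T, T]
r2 m[X15→φ4] = [T, T]
r2 m[X14→φ6] = [T, T]
r2 m[X14→φ7] = [T, T]
r2 m[X1→φ0] = [T, T]
r2 m[X1→φ2] = [T, T]
r2 m[X2→φ3] = [T, T]
r3 m[φ0→X9] = [T, T]
r3 m[φ0→X1] = [T, F]
r3 m[φ1→X9] = [F, T]
r3 m[φ1→X12] = [T, T]
r3 m[φ2→X10] = [T, T]
r3 m[φ2→X1] = [T, T]
r3 m[φ3→X9] = [T, T]
r3 m[φ3→X2] = [T, T]
r3 m[φ4→X12] = [F, T]
r3 m[φ4→X15] = [F, T]
r3 m[φ5→X10] = [T, T]
r3 m[φ5→X13] = [T, T]
r3 m[φ6→X10] = [T, T]
r3 m[φ6→X14] = [T, T]
r3 m[φ7→X13] = [T, T]
r3 m[φ7→X14] = [T, T]
r3 m[X9→φ0] = [F, T]
r3 m[X9→φ1] = [T, T]
r3 m[X9→φ3] = [F, T]
r3 m[X12→φ1] = [F, T]
r3 m[X12→φ4] = [T, T]
r3 m[X10→φ2] = [T, T]
r3 m[X10→φ5] = [T, T]
r3 m[X10→φ6] = [T, T]
r3 m[X13→φ5] = [T, T]
r3 m[X13→φ7] = [T, T]
r3 m[X15→φ4] = [T, T]
r3 m[X14→φ6] = [T, T]
r3 m[X14→φ7] = [T, T]
r3 m[X1→φ0] = [T, T]
r3 m[X1→φ2] = [T, T]
r3 m[X2→φ3] = [T, T]
r4 m[φ0→X9] = [T, T]
r4 m[φ0→X1] = [T, F]
r4 m[φ1→X9] = [F, T]
r4 m[φ1→X12] = [T, T]
r4 m[φ2→X10] = [T, T]
r4 m[φ2→X1] = [T, T]
r4 m[φ3→X9] = [T, T]
r4 m[φ3→X2] = [T, T]
r4 m[φ4→X12] = [F, T]
r4 m[φ4→X15] = [F, T]
r4 m[φ5→X10] = [T, T]
r4 m[φ5→X13] = [T, T]
r4 m[φ6→X10] = [T, T]
r4 m[φ6→X14] = [T, T]
r4 m[φ7→X13] = [T, T]
r4 m[φ7→X14] = [T, T]
r4 m[X9→φ0] = [F, T]
r4 m[X9→φ1] = [T, T]
r4 m[X9→φ3] = [F, T]
r4 m[X12→φ1] = [F, T]
r4 m[X12→φ4] = [T, T]
r4 m[X10→φ2] = [T, T]
r4 m[X10→φ5] = [T, T]
r4 m[X10→φ6] = [T, T]
r4 m[X13→φ5] = [T, T]
r4 m[X13→φ7] = [T, T]
r4 m[X15→φ4] = [T, T]
r4 m[X14→φ6] = [T, T]
r4 m[X14→φ7] = [T, T]
r4 m[X1→φ0] = [T, T]
r4 m[X1→φ2] = [T, F]
r4 m[X2→φ3] = [T, T]
no fixed point within 4 rounds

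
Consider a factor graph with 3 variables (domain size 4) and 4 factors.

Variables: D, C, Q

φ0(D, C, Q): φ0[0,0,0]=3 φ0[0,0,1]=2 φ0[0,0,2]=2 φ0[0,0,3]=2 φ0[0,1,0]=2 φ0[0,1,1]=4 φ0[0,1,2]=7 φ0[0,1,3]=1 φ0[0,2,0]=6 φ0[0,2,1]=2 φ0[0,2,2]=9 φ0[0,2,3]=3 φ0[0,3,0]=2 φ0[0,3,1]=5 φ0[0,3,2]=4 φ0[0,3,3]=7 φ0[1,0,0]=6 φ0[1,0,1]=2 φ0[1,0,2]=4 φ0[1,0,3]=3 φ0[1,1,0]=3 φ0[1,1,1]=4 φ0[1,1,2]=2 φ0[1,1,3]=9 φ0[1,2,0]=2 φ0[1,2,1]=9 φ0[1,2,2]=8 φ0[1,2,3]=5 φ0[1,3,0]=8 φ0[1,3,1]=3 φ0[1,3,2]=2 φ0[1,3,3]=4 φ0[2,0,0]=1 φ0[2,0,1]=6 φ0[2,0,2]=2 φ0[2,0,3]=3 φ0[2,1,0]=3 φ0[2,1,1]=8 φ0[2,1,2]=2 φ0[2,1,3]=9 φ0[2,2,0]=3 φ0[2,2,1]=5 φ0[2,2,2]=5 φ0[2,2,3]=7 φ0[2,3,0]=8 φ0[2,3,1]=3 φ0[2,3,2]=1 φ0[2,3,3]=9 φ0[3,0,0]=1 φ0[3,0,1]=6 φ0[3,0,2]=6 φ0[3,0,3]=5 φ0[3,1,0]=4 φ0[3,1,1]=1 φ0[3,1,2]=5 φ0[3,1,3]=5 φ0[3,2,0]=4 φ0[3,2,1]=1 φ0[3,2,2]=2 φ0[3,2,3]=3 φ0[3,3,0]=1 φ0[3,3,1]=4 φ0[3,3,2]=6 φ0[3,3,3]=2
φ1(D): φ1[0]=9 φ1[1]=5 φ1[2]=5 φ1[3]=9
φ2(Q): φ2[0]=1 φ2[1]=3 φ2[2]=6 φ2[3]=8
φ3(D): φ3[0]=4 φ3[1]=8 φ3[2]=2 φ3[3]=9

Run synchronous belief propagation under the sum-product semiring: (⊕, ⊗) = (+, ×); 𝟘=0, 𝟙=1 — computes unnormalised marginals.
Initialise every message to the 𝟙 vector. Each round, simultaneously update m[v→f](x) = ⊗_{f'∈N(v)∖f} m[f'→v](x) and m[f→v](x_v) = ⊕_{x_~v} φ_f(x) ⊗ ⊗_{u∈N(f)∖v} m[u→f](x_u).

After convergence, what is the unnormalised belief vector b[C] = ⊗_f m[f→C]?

b[C] = [11977, 13611, 12443, 12147]

init: all messages = 𝟙 over 4 values
r1 m[φ0→D] = [61, 74, 75, 56]
r1 m[φ0→C] = [54, 69, 74, 69]
r1 m[φ0→Q] = [57, 65, 67, 77]
r1 m[φ1→D] = [9, 5, 5, 9]
r1 m[φ2→Q] = [1, 3, 6, 8]
r1 m[φ3→D] = [4, 8, 2, 9]
r1 m[D→φ0] = [1, 1, 1, 1]
r1 m[D→φ1] = [1, 1, 1, 1]
r1 m[D→φ3] = [1, 1, 1, 1]
r1 m[C→φ0] = [1, 1, 1, 1]
r1 m[Q→φ0] = [1, 1, 1, 1]
r1 m[Q→φ2] = [1, 1, 1, 1]
r2 m[φ0→D] = [61, 74, 75, 56]
r2 m[φ0→C] = [54, 69, 74, 69]
r2 m[φ0→Q] = [57, 65, 67, 77]
r2 m[φ1→D] = [9, 5, 5, 9]
r2 m[φ2→Q] = [1, 3, 6, 8]
r2 m[φ3→D] = [4, 8, 2, 9]
r2 m[D→φ0] = [36, 40, 10, 81]
r2 m[D→φ1] = [244, 592, 150, 504]
r2 m[D→φ3] = [549, 370, 375, 504]
r2 m[C→φ0] = [1, 1, 1, 1]
r2 m[Q→φ0] = [1, 3, 6, 8]
r2 m[Q→φ2] = [57, 65, 67, 77]
r3 m[φ0→D] = [288, 337, 365, 280]
r3 m[φ0→C] = [11977, 13611, 12443, 12147]
r3 m[φ0→Q] = [2188, 2380, 3071, 2803]
r3 m[φ1→D] = [9, 5, 5, 9]
r3 m[φ2→Q] = [1, 3, 6, 8]
r3 m[φ3→D] = [4, 8, 2, 9]
r3 m[D→φ0] = [36, 40, 10, 81]
r3 m[D→φ1] = [244, 592, 150, 504]
r3 m[D→φ3] = [549, 370, 375, 504]
r3 m[C→φ0] = [1, 1, 1, 1]
r3 m[Q→φ0] = [1, 3, 6, 8]
r3 m[Q→φ2] = [57, 65, 67, 77]
r4 m[φ0→D] = [288, 337, 365, 280]
r4 m[φ0→C] = [11977, 13611, 12443, 12147]
r4 m[φ0→Q] = [2188, 2380, 3071, 2803]
r4 m[φ1→D] = [9, 5, 5, 9]
r4 m[φ2→Q] = [1, 3, 6, 8]
r4 m[φ3→D] = [4, 8, 2, 9]
r4 m[D→φ0] = [36, 40, 10, 81]
r4 m[D→φ1] = [1152, 2696, 730, 2520]
r4 m[D→φ3] = [2592, 1685, 1825, 2520]
r4 m[C→φ0] = [1, 1, 1, 1]
r4 m[Q→φ0] = [1, 3, 6, 8]
r4 m[Q→φ2] = [2188, 2380, 3071, 2803]
r5 m[φ0→D] = [288, 337, 365, 280]
r5 m[φ0→C] = [11977, 13611, 12443, 12147]
r5 m[φ0→Q] = [2188, 2380, 3071, 2803]
r5 m[φ1→D] = [9, 5, 5, 9]
r5 m[φ2→Q] = [1, 3, 6, 8]
r5 m[φ3→D] = [4, 8, 2, 9]
r5 m[D→φ0] = [36, 40, 10, 81]
r5 m[D→φ1] = [1152, 2696, 730, 2520]
r5 m[D→φ3] = [2592, 1685, 1825, 2520]
r5 m[C→φ0] = [1, 1, 1, 1]
r5 m[Q→φ0] = [1, 3, 6, 8]
r5 m[Q→φ2] = [2188, 2380, 3071, 2803]
fixed point reached at round 5
b[C] = ⊗ incoming = [11977, 13611, 12443, 12147]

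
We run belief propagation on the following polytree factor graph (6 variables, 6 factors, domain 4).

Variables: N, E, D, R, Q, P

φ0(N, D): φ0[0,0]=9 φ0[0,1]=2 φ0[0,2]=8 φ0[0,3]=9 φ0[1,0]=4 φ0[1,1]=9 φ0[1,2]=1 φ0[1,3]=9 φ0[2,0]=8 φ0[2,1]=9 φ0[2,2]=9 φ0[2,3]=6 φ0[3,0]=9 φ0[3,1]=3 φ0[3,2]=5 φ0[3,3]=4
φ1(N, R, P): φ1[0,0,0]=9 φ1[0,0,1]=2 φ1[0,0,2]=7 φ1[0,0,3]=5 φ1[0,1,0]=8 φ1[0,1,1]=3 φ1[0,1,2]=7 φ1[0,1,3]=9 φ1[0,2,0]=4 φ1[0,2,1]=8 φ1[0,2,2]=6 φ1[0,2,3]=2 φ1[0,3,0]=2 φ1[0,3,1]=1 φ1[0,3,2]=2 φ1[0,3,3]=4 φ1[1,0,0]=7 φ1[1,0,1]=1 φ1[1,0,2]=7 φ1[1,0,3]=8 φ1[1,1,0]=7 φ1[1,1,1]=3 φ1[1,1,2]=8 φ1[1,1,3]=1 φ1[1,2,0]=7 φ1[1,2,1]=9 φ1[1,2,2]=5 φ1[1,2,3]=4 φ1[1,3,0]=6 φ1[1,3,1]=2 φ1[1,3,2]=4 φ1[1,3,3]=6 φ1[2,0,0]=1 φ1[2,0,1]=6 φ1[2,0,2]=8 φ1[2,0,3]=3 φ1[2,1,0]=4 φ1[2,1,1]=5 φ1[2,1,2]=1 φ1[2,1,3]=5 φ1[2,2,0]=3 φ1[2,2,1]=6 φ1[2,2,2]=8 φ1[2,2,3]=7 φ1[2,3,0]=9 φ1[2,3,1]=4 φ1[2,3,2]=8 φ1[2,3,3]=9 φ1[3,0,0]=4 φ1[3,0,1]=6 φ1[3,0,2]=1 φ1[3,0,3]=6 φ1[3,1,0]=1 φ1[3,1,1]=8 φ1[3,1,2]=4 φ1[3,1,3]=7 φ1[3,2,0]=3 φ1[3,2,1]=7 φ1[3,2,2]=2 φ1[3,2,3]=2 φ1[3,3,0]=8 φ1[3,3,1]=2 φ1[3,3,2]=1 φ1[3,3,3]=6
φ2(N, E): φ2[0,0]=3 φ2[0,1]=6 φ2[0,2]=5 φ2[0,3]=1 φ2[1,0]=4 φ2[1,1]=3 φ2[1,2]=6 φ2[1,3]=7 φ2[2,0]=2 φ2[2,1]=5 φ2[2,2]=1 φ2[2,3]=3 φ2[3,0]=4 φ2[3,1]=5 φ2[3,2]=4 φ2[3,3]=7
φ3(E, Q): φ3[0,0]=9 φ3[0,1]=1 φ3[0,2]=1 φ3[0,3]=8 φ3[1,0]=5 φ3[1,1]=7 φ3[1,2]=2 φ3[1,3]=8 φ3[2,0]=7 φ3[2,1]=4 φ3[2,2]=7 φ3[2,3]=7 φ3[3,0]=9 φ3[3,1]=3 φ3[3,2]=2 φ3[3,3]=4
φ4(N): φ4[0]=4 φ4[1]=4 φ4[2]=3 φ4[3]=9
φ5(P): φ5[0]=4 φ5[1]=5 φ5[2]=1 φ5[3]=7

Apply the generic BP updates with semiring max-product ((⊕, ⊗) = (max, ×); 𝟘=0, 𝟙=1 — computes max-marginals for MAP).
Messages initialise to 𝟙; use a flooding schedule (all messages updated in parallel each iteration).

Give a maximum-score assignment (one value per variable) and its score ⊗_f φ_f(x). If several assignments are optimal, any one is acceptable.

init: all messages = 𝟙 over 4 values
r1 m[φ0→N] = [9, 9, 9, 9]
r1 m[φ0→D] = [9, 9, 9, 9]
r1 m[φ1→N] = [9, 9, 9, 8]
r1 m[φ1→R] = [9, 9, 9, 9]
r1 m[φ1→P] = [9, 9, 8, 9]
r1 m[φ2→N] = [6, 7, 5, 7]
r1 m[φ2→E] = [4, 6, 6, 7]
r1 m[φ3→E] = [9, 8, 7, 9]
r1 m[φ3→Q] = [9, 7, 7, 8]
r1 m[φ4→N] = [4, 4, 3, 9]
r1 m[φ5→P] = [4, 5, 1, 7]
r1 m[N→φ0] = [1, 1, 1, 1]
r1 m[N→φ1] = [1, 1, 1, 1]
r1 m[N→φ2] = [1, 1, 1, 1]
r1 m[N→φ4] = [1, 1, 1, 1]
r1 m[E→φ2] = [1, 1, 1, 1]
r1 m[E→φ3] = [1, 1, 1, 1]
r1 m[D→φ0] = [1, 1, 1, 1]
r1 m[R→φ1] = [1, 1, 1, 1]
r1 m[Q→φ3] = [1, 1, 1, 1]
r1 m[P→φ1] = [1, 1, 1, 1]
r1 m[P→φ5] = [1, 1, 1, 1]
r2 m[φ0→N] = [9, 9, 9, 9]
r2 m[φ0→D] = [9, 9, 9, 9]
r2 m[φ1→N] = [9, 9, 9, 8]
r2 m[φ1→R] = [9, 9, 9, 9]
r2 m[φ1→P] = [9, 9, 8, 9]
r2 m[φ2→N] = [6, 7, 5, 7]
r2 m[φ2→E] = [4, 6, 6, 7]
r2 m[φ3→E] = [9, 8, 7, 9]
r2 m[φ3→Q] = [9, 7, 7, 8]
r2 m[φ4→N] = [4, 4, 3, 9]
r2 m[φ5→P] = [4, 5, 1, 7]
r2 m[N→φ0] = [216, 252, 135, 504]
r2 m[N→φ1] = [216, 252, 135, 567]
r2 m[N→φ2] = [324, 324, 243, 648]
r2 m[N→φ4] = [486, 567, 405, 504]
r2 m[E→φ2] = [9, 8, 7, 9]
r2 m[E→φ3] = [4, 6, 6, 7]
r2 m[D→φ0] = [1, 1, 1, 1]
r2 m[R→φ1] = [1, 1, 1, 1]
r2 m[Q→φ3] = [1, 1, 1, 1]
r2 m[P→φ1] = [4, 5, 1, 7]
r2 m[P→φ5] = [9, 9, 8, 9]
r3 m[φ0→N] = [9, 9, 9, 9]
r3 m[φ0→D] = [4536, 2268, 2520, 2268]
r3 m[φ1→N] = [63, 56, 63, 49]
r3 m[φ1→R] = [23814, 27783, 19845, 23814]
r3 m[φ1→P] = [4536, 4536, 2268, 3969]
r3 m[φ2→N] = [48, 63, 40, 63]
r3 m[φ2→E] = [2592, 3240, 2592, 4536]
r3 m[φ3→E] = [9, 8, 7, 9]
r3 m[φ3→Q] = [63, 42, 42, 48]
r3 m[φ4→N] = [4, 4, 3, 9]
r3 m[φ5→P] = [4, 5, 1, 7]
r3 m[N→φ0] = [216, 252, 135, 504]
r3 m[N→φ1] = [216, 252, 135, 567]
r3 m[N→φ2] = [324, 324, 243, 648]
r3 m[N→φ4] = [486, 567, 405, 504]
r3 m[E→φ2] = [9, 8, 7, 9]
r3 m[E→φ3] = [4, 6, 6, 7]
r3 m[D→φ0] = [1, 1, 1, 1]
r3 m[R→φ1] = [1, 1, 1, 1]
r3 m[Q→φ3] = [1, 1, 1, 1]
r3 m[P→φ1] = [4, 5, 1, 7]
r3 m[P→φ5] = [9, 9, 8, 9]
r4 m[φ0→N] = [9, 9, 9, 9]
r4 m[φ0→D] = [4536, 2268, 2520, 2268]
r4 m[φ1→N] = [63, 56, 63, 49]
r4 m[φ1→R] = [23814, 27783, 19845, 23814]
r4 m[φ1→P] = [4536, 4536, 2268, 3969]
r4 m[φ2→N] = [48, 63, 40, 63]
r4 m[φ2→E] = [2592, 3240, 2592, 4536]
r4 m[φ3→E] = [9, 8, 7, 9]
r4 m[φ3→Q] = [63, 42, 42, 48]
r4 m[φ4→N] = [4, 4, 3, 9]
r4 m[φ5→P] = [4, 5, 1, 7]
r4 m[N→φ0] = [12096, 14112, 7560, 27783]
r4 m[N→φ1] = [1728, 2268, 1080, 5103]
r4 m[N→φ2] = [2268, 2016, 1701, 3969]
r4 m[N→φ4] = [27216, 31752, 22680, 27783]
r4 m[E→φ2] = [9, 8, 7, 9]
r4 m[E→φ3] = [2592, 3240, 2592, 4536]
r4 m[D→φ0] = [1, 1, 1, 1]
r4 m[R→φ1] = [1, 1, 1, 1]
r4 m[Q→φ3] = [1, 1, 1, 1]
r4 m[P→φ1] = [4, 5, 1, 7]
r4 m[P→φ5] = [4536, 4536, 2268, 3969]
r5 m[φ0→N] = [9, 9, 9, 9]
r5 m[φ0→D] = [250047, 127008, 138915, 127008]
r5 m[φ1→N] = [63, 56, 63, 49]
r5 m[φ1→R] = [214326, 250047, 178605, 214326]
r5 m[φ1→P] = [40824, 40824, 20412, 35721]
r5 m[φ2→N] = [48, 63, 40, 63]
r5 m[φ2→E] = [15876, 19845, 15876, 27783]
r5 m[φ3→E] = [9, 8, 7, 9]
r5 m[φ3→Q] = [40824, 22680, 18144, 25920]
r5 m[φ4→N] = [4, 4, 3, 9]
r5 m[φ5→P] = [4, 5, 1, 7]
r5 m[N→φ0] = [12096, 14112, 7560, 27783]
r5 m[N→φ1] = [1728, 2268, 1080, 5103]
r5 m[N→φ2] = [2268, 2016, 1701, 3969]
r5 m[N→φ4] = [27216, 31752, 22680, 27783]
r5 m[E→φ2] = [9, 8, 7, 9]
r5 m[E→φ3] = [2592, 3240, 2592, 4536]
r5 m[D→φ0] = [1, 1, 1, 1]
r5 m[R→φ1] = [1, 1, 1, 1]
r5 m[Q→φ3] = [1, 1, 1, 1]
r5 m[P→φ1] = [4, 5, 1, 7]
r5 m[P→φ5] = [4536, 4536, 2268, 3969]
r6 m[φ0→N] = [9, 9, 9, 9]
r6 m[φ0→D] = [250047, 127008, 138915, 127008]
r6 m[φ1→N] = [63, 56, 63, 49]
r6 m[φ1→R] = [214326, 250047, 178605, 214326]
r6 m[φ1→P] = [40824, 40824, 20412, 35721]
r6 m[φ2→N] = [48, 63, 40, 63]
r6 m[φ2→E] = [15876, 19845, 15876, 27783]
r6 m[φ3→E] = [9, 8, 7, 9]
r6 m[φ3→Q] = [40824, 22680, 18144, 25920]
r6 m[φ4→N] = [4, 4, 3, 9]
r6 m[φ5→P] = [4, 5, 1, 7]
r6 m[N→φ0] = [12096, 14112, 7560, 27783]
r6 m[N→φ1] = [1728, 2268, 1080, 5103]
r6 m[N→φ2] = [2268, 2016, 1701, 3969]
r6 m[N→φ4] = [27216, 31752, 22680, 27783]
r6 m[E→φ2] = [9, 8, 7, 9]
r6 m[E→φ3] = [15876, 19845, 15876, 27783]
r6 m[D→φ0] = [1, 1, 1, 1]
r6 m[R→φ1] = [1, 1, 1, 1]
r6 m[Q→φ3] = [1, 1, 1, 1]
r6 m[P→φ1] = [4, 5, 1, 7]
r6 m[P→φ5] = [40824, 40824, 20412, 35721]
r7 m[φ0→N] = [9, 9, 9, 9]
r7 m[φ0→D] = [250047, 127008, 138915, 127008]
r7 m[φ1→N] = [63, 56, 63, 49]
r7 m[φ1→R] = [214326, 250047, 178605, 214326]
r7 m[φ1→P] = [40824, 40824, 20412, 35721]
r7 m[φ2→N] = [48, 63, 40, 63]
r7 m[φ2→E] = [15876, 19845, 15876, 27783]
r7 m[φ3→E] = [9, 8, 7, 9]
r7 m[φ3→Q] = [250047, 138915, 111132, 158760]
r7 m[φ4→N] = [4, 4, 3, 9]
r7 m[φ5→P] = [4, 5, 1, 7]
r7 m[N→φ0] = [12096, 14112, 7560, 27783]
r7 m[N→φ1] = [1728, 2268, 1080, 5103]
r7 m[N→φ2] = [2268, 2016, 1701, 3969]
r7 m[N→φ4] = [27216, 31752, 22680, 27783]
r7 m[E→φ2] = [9, 8, 7, 9]
r7 m[E→φ3] = [15876, 19845, 15876, 27783]
r7 m[D→φ0] = [1, 1, 1, 1]
r7 m[R→φ1] = [1, 1, 1, 1]
r7 m[Q→φ3] = [1, 1, 1, 1]
r7 m[P→φ1] = [4, 5, 1, 7]
r7 m[P→φ5] = [40824, 40824, 20412, 35721]
r8 m[φ0→N] = [9, 9, 9, 9]
r8 m[φ0→D] = [250047, 127008, 138915, 127008]
r8 m[φ1→N] = [63, 56, 63, 49]
r8 m[φ1→R] = [214326, 250047, 178605, 214326]
r8 m[φ1→P] = [40824, 40824, 20412, 35721]
r8 m[φ2→N] = [48, 63, 40, 63]
r8 m[φ2→E] = [15876, 19845, 15876, 27783]
r8 m[φ3→E] = [9, 8, 7, 9]
r8 m[φ3→Q] = [250047, 138915, 111132, 158760]
r8 m[φ4→N] = [4, 4, 3, 9]
r8 m[φ5→P] = [4, 5, 1, 7]
r8 m[N→φ0] = [12096, 14112, 7560, 27783]
r8 m[N→φ1] = [1728, 2268, 1080, 5103]
r8 m[N→φ2] = [2268, 2016, 1701, 3969]
r8 m[N→φ4] = [27216, 31752, 22680, 27783]
r8 m[E→φ2] = [9, 8, 7, 9]
r8 m[E→φ3] = [15876, 19845, 15876, 27783]
r8 m[D→φ0] = [1, 1, 1, 1]
r8 m[R→φ1] = [1, 1, 1, 1]
r8 m[Q→φ3] = [1, 1, 1, 1]
r8 m[P→φ1] = [4, 5, 1, 7]
r8 m[P→φ5] = [40824, 40824, 20412, 35721]
fixed point reached at round 8
traceback from N: (N=3, E=3, D=0, R=1, Q=0, P=3), score=250047

assignment: (N=3, E=3, D=0, R=1, Q=0, P=3); score = 250047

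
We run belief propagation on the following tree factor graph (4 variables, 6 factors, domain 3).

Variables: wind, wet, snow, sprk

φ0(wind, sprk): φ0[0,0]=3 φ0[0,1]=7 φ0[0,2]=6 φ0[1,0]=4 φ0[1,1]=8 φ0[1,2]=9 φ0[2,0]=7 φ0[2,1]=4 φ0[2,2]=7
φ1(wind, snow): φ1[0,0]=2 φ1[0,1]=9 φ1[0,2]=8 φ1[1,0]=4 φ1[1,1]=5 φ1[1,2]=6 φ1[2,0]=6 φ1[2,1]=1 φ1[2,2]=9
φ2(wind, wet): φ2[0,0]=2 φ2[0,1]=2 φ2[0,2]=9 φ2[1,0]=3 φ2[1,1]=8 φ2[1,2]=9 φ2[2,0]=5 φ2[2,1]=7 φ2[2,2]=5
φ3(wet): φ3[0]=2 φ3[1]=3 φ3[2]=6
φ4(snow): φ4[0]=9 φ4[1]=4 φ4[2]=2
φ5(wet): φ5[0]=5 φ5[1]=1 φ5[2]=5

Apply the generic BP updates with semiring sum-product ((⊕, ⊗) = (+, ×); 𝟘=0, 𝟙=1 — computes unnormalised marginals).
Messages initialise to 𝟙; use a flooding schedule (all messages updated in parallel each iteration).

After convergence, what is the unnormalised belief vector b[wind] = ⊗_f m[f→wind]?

b[wind] = [331520, 462672, 302328]

init: all messages = 𝟙 over 3 values
r1 m[φ0→wind] = [16, 21, 18]
r1 m[φ0→sprk] = [14, 19, 22]
r1 m[φ1→wind] = [19, 15, 16]
r1 m[φ1→snow] = [12, 15, 23]
r1 m[φ2→wind] = [13, 20, 17]
r1 m[φ2→wet] = [10, 17, 23]
r1 m[φ3→wet] = [2, 3, 6]
r1 m[φ4→snow] = [9, 4, 2]
r1 m[φ5→wet] = [5, 1, 5]
r1 m[wind→φ0] = [1, 1, 1]
r1 m[wind→φ1] = [1, 1, 1]
r1 m[wind→φ2] = [1, 1, 1]
r1 m[wet→φ2] = [1, 1, 1]
r1 m[wet→φ3] = [1, 1, 1]
r1 m[wet→φ5] = [1, 1, 1]
r1 m[snow→φ1] = [1, 1, 1]
r1 m[snow→φ4] = [1, 1, 1]
r1 m[sprk→φ0] = [1, 1, 1]
r2 m[φ0→wind] = [16, 21, 18]
r2 m[φ0→sprk] = [14, 19, 22]
r2 m[φ1→wind] = [19, 15, 16]
r2 m[φ1→snow] = [12, 15, 23]
r2 m[φ2→wind] = [13, 20, 17]
r2 m[φ2→wet] = [10, 17, 23]
r2 m[φ3→wet] = [2, 3, 6]
r2 m[φ4→snow] = [9, 4, 2]
r2 m[φ5→wet] = [5, 1, 5]
r2 m[wind→φ0] = [247, 300, 272]
r2 m[wind→φ1] = [208, 420, 306]
r2 m[wind→φ2] = [304, 315, 288]
r2 m[wet→φ2] = [10, 3, 30]
r2 m[wet→φ3] = [50, 17, 115]
r2 m[wet→φ5] = [20, 51, 138]
r2 m[snow→φ1] = [9, 4, 2]
r2 m[snow→φ4] = [12, 15, 23]
r2 m[sprk→φ0] = [1, 1, 1]
r3 m[φ0→wind] = [16, 21, 18]
r3 m[φ0→sprk] = [3845, 5217, 6086]
r3 m[φ1→wind] = [70, 68, 76]
r3 m[φ1→snow] = [3932, 4278, 6938]
r3 m[φ2→wind] = [296, 324, 221]
r3 m[φ2→wet] = [2993, 5144, 7011]
r3 m[φ3→wet] = [2, 3, 6]
r3 m[φ4→snow] = [9, 4, 2]
r3 m[φ5→wet] = [5, 1, 5]
r3 m[wind→φ0] = [247, 300, 272]
r3 m[wind→φ1] = [208, 420, 306]
r3 m[wind→φ2] = [304, 315, 288]
r3 m[wet→φ2] = [10, 3, 30]
r3 m[wet→φ3] = [50, 17, 115]
r3 m[wet→φ5] = [20, 51, 138]
r3 m[snow→φ1] = [9, 4, 2]
r3 m[snow→φ4] = [12, 15, 23]
r3 m[sprk→φ0] = [1, 1, 1]
r4 m[φ0→wind] = [16, 21, 18]
r4 m[φ0→sprk] = [3845, 5217, 6086]
r4 m[φ1→wind] = [70, 68, 76]
r4 m[φ1→snow] = [3932, 4278, 6938]
r4 m[φ2→wind] = [296, 324, 221]
r4 m[φ2→wet] = [2993, 5144, 7011]
r4 m[φ3→wet] = [2, 3, 6]
r4 m[φ4→snow] = [9, 4, 2]
r4 m[φ5→wet] = [5, 1, 5]
r4 m[wind→φ0] = [20720, 22032, 16796]
r4 m[wind→φ1] = [4736, 6804, 3978]
r4 m[wind→φ2] = [1120, 1428, 1368]
r4 m[wet→φ2] = [10, 3, 30]
r4 m[wet→φ3] = [14965, 5144, 35055]
r4 m[wet→φ5] = [5986, 15432, 42066]
r4 m[snow→φ1] = [9, 4, 2]
r4 m[snow→φ4] = [3932, 4278, 6938]
r4 m[sprk→φ0] = [1, 1, 1]
r5 m[φ0→wind] = [16, 21, 18]
r5 m[φ0→sprk] = [267860, 388480, 440180]
r5 m[φ1→wind] = [70, 68, 76]
r5 m[φ1→snow] = [60556, 80622, 114514]
r5 m[φ2→wind] = [296, 324, 221]
r5 m[φ2→wet] = [13364, 23240, 29772]
r5 m[φ3→wet] = [2, 3, 6]
r5 m[φ4→snow] = [9, 4, 2]
r5 m[φ5→wet] = [5, 1, 5]
r5 m[wind→φ0] = [20720, 22032, 16796]
r5 m[wind→φ1] = [4736, 6804, 3978]
r5 m[wind→φ2] = [1120, 1428, 1368]
r5 m[wet→φ2] = [10, 3, 30]
r5 m[wet→φ3] = [14965, 5144, 35055]
r5 m[wet→φ5] = [5986, 15432, 42066]
r5 m[snow→φ1] = [9, 4, 2]
r5 m[snow→φ4] = [3932, 4278, 6938]
r5 m[sprk→φ0] = [1, 1, 1]
r6 m[φ0→wind] = [16, 21, 18]
r6 m[φ0→sprk] = [267860, 388480, 440180]
r6 m[φ1→wind] = [70, 68, 76]
r6 m[φ1→snow] = [60556, 80622, 114514]
r6 m[φ2→wind] = [296, 324, 221]
r6 m[φ2→wet] = [13364, 23240, 29772]
r6 m[φ3→wet] = [2, 3, 6]
r6 m[φ4→snow] = [9, 4, 2]
r6 m[φ5→wet] = [5, 1, 5]
r6 m[wind→φ0] = [20720, 22032, 16796]
r6 m[wind→φ1] = [4736, 6804, 3978]
r6 m[wind→φ2] = [1120, 1428, 1368]
r6 m[wet→φ2] = [10, 3, 30]
r6 m[wet→φ3] = [66820, 23240, 148860]
r6 m[wet→φ5] = [26728, 69720, 178632]
r6 m[snow→φ1] = [9, 4, 2]
r6 m[snow→φ4] = [60556, 80622, 114514]
r6 m[sprk→φ0] = [1, 1, 1]
r7 m[φ0→wind] = [16, 21, 18]
r7 m[φ0→sprk] = [267860, 388480, 440180]
r7 m[φ1→wind] = [70, 68, 76]
r7 m[φ1→snow] = [60556, 80622, 114514]
r7 m[φ2→wind] = [296, 324, 221]
r7 m[φ2→wet] = [13364, 23240, 29772]
r7 m[φ3→wet] = [2, 3, 6]
r7 m[φ4→snow] = [9, 4, 2]
r7 m[φ5→wet] = [5, 1, 5]
r7 m[wind→φ0] = [20720, 22032, 16796]
r7 m[wind→φ1] = [4736, 6804, 3978]
r7 m[wind→φ2] = [1120, 1428, 1368]
r7 m[wet→φ2] = [10, 3, 30]
r7 m[wet→φ3] = [66820, 23240, 148860]
r7 m[wet→φ5] = [26728, 69720, 178632]
r7 m[snow→φ1] = [9, 4, 2]
r7 m[snow→φ4] = [60556, 80622, 114514]
r7 m[sprk→φ0] = [1, 1, 1]
fixed point reached at round 7
b[wind] = ⊗ incoming = [331520, 462672, 302328]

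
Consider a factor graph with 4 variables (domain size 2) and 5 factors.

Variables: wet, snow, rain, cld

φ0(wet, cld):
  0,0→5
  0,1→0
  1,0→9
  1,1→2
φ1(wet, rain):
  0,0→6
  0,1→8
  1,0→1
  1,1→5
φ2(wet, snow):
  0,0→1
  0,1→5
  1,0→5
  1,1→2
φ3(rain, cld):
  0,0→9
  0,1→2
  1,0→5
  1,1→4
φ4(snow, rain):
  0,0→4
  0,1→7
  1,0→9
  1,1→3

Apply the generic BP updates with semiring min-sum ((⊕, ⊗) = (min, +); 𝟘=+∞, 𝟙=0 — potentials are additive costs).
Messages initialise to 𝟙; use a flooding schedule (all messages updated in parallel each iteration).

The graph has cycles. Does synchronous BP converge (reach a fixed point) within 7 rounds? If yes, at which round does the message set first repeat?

NOT CONVERGED within 7 rounds

init: all messages = 𝟙 over 2 values
r1 m[φ0→wet] = [0, 2]
r1 m[φ0→cld] = [5, 0]
r1 m[φ1→wet] = [6, 1]
r1 m[φ1→rain] = [1, 5]
r1 m[φ2→wet] = [1, 2]
r1 m[φ2→snow] = [1, 2]
r1 m[φ3→rain] = [2, 4]
r1 m[φ3→cld] = [5, 2]
r1 m[φ4→snow] = [4, 3]
r1 m[φ4→rain] = [4, 3]
r1 m[wet→φ0] = [0, 0]
r1 m[wet→φ1] = [0, 0]
r1 m[wet→φ2] = [0, 0]
r1 m[snow→φ2] = [0, 0]
r1 m[snow→φ4] = [0, 0]
r1 m[rain→φ1] = [0, 0]
r1 m[rain→φ3] = [0, 0]
r1 m[rain→φ4] = [0, 0]
r1 m[cld→φ0] = [0, 0]
r1 m[cld→φ3] = [0, 0]
r2 m[φ0→wet] = [0, 2]
r2 m[φ0→cld] = [5, 0]
r2 m[φ1→wet] = [6, 1]
r2 m[φ1→rain] = [1, 5]
r2 m[φ2→wet] = [1, 2]
r2 m[φ2→snow] = [1, 2]
r2 m[φ3→rain] = [2, 4]
r2 m[φ3→cld] = [5, 2]
r2 m[φ4→snow] = [4, 3]
r2 m[φ4→rain] = [4, 3]
r2 m[wet→φ0] = [7, 3]
r2 m[wet→φ1] = [1, 4]
r2 m[wet→φ2] = [6, 3]
r2 m[snow→φ2] = [4, 3]
r2 m[snow→φ4] = [1, 2]
r2 m[rain→φ1] = [6, 7]
r2 m[rain→φ3] = [5, 8]
r2 m[rain→φ4] = [3, 9]
r2 m[cld→φ0] = [5, 2]
r2 m[cld→φ3] = [5, 0]
r3 m[φ0→wet] = [2, 4]
r3 m[φ0→cld] = [12, 5]
r3 m[φ1→wet] = [12, 7]
r3 m[φ1→rain] = [5, 9]
r3 m[φ2→wet] = [5, 5]
r3 m[φ2→snow] = [7, 5]
r3 m[φ3→rain] = [2, 4]
r3 m[φ3→cld] = [13, 7]
r3 m[φ4→snow] = [7, 12]
r3 m[φ4→rain] = [5, 5]
r3 m[wet→φ0] = [7, 3]
r3 m[wet→φ1] = [1, 4]
r3 m[wet→φ2] = [6, 3]
r3 m[snow→φ2] = [4, 3]
r3 m[snow→φ4] = [1, 2]
r3 m[rain→φ1] = [6, 7]
r3 m[rain→φ3] = [5, 8]
r3 m[rain→φ4] = [3, 9]
r3 m[cld→φ0] = [5, 2]
r3 m[cld→φ3] = [5, 0]
r4 m[φ0→wet] = [2, 4]
r4 m[φ0→cld] = [12, 5]
r4 m[φ1→wet] = [12, 7]
r4 m[φ1→rain] = [5, 9]
r4 m[φ2→wet] = [5, 5]
r4 m[φ2→snow] = [7, 5]
r4 m[φ3→rain] = [2, 4]
r4 m[φ3→cld] = [13, 7]
r4 m[φ4→snow] = [7, 12]
r4 m[φ4→rain] = [5, 5]
r4 m[wet→φ0] = [17, 12]
r4 m[wet→φ1] = [7, 9]
r4 m[wet→φ2] = [14, 11]
r4 m[snow→φ2] = [7, 12]
r4 m[snow→φ4] = [7, 5]
r4 m[rain→φ1] = [7, 9]
r4 m[rain→φ3] = [10, 14]
r4 m[rain→φ4] = [7, 13]
r4 m[cld→φ0] = [13, 7]
r4 m[cld→φ3] = [12, 5]
r5 m[φ0→wet] = [7, 9]
r5 m[φ0→cld] = [21, 14]
r5 m[φ1→wet] = [13, 8]
r5 m[φ1→rain] = [10, 14]
r5 m[φ2→wet] = [8, 12]
r5 m[φ2→snow] = [15, 13]
r5 m[φ3→rain] = [7, 9]
r5 m[φ3→cld] = [19, 12]
r5 m[φ4→snow] = [11, 16]
r5 m[φ4→rain] = [11, 8]
r5 m[wet→φ0] = [17, 12]
r5 m[wet→φ1] = [7, 9]
r5 m[wet→φ2] = [14, 11]
r5 m[snow→φ2] = [7, 12]
r5 m[snow→φ4] = [7, 5]
r5 m[rain→φ1] = [7, 9]
r5 m[rain→φ3] = [10, 14]
r5 m[rain→φ4] = [7, 13]
r5 m[cld→φ0] = [13, 7]
r5 m[cld→φ3] = [12, 5]
r6 m[φ0→wet] = [7, 9]
r6 m[φ0→cld] = [21, 14]
r6 m[φ1→wet] = [13, 8]
r6 m[φ1→rain] = [10, 14]
r6 m[φ2→wet] = [8, 12]
r6 m[φ2→snow] = [15, 13]
r6 m[φ3→rain] = [7, 9]
r6 m[φ3→cld] = [19, 12]
r6 m[φ4→snow] = [11, 16]
r6 m[φ4→rain] = [11, 8]
r6 m[wet→φ0] = [21, 20]
r6 m[wet→φ1] = [15, 21]
r6 m[wet→φ2] = [20, 17]
r6 m[snow→φ2] = [11, 16]
r6 m[snow→φ4] = [15, 13]
r6 m[rain→φ1] = [18, 17]
r6 m[rain→φ3] = [21, 22]
r6 m[rain→φ4] = [17, 23]
r6 m[cld→φ0] = [19, 12]
r6 m[cld→φ3] = [21, 14]
r7 m[φ0→wet] = [12, 14]
r7 m[φ0→cld] = [26, 21]
r7 m[φ1→wet] = [24, 19]
r7 m[φ1→rain] = [21, 23]
r7 m[φ2→wet] = [12, 16]
r7 m[φ2→snow] = [21, 19]
r7 m[φ3→rain] = [16, 18]
r7 m[φ3→cld] = [27, 23]
r7 m[φ4→snow] = [21, 26]
r7 m[φ4→rain] = [19, 16]
r7 m[wet→φ0] = [21, 20]
r7 m[wet→φ1] = [15, 21]
r7 m[wet→φ2] = [20, 17]
r7 m[snow→φ2] = [11, 16]
r7 m[snow→φ4] = [15, 13]
r7 m[rain→φ1] = [18, 17]
r7 m[rain→φ3] = [21, 22]
r7 m[rain→φ4] = [17, 23]
r7 m[cld→φ0] = [19, 12]
r7 m[cld→φ3] = [21, 14]
no fixed point within 7 rounds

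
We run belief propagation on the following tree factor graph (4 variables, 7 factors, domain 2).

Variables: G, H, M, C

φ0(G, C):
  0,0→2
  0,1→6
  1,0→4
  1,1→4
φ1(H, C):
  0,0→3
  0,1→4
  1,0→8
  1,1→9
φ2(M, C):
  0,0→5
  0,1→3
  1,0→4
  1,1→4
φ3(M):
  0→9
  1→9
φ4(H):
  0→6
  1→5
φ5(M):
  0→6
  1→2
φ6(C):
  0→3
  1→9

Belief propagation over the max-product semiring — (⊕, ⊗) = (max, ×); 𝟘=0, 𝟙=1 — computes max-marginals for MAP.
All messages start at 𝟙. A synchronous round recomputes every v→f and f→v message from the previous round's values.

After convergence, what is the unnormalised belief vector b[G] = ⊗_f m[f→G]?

b[G] = [393660, 262440]

init: all messages = 𝟙 over 2 values
r1 m[φ0→G] = [6, 4]
r1 m[φ0→C] = [4, 6]
r1 m[φ1→H] = [4, 9]
r1 m[φ1→C] = [8, 9]
r1 m[φ2→M] = [5, 4]
r1 m[φ2→C] = [5, 4]
r1 m[φ3→M] = [9, 9]
r1 m[φ4→H] = [6, 5]
r1 m[φ5→M] = [6, 2]
r1 m[φ6→C] = [3, 9]
r1 m[G→φ0] = [1, 1]
r1 m[H→φ1] = [1, 1]
r1 m[H→φ4] = [1, 1]
r1 m[M→φ2] = [1, 1]
r1 m[M→φ3] = [1, 1]
r1 m[M→φ5] = [1, 1]
r1 m[C→φ0] = [1, 1]
r1 m[C→φ1] = [1, 1]
r1 m[C→φ2] = [1, 1]
r1 m[C→φ6] = [1, 1]
r2 m[φ0→G] = [6, 4]
r2 m[φ0→C] = [4, 6]
r2 m[φ1→H] = [4, 9]
r2 m[φ1→C] = [8, 9]
r2 m[φ2→M] = [5, 4]
r2 m[φ2→C] = [5, 4]
r2 m[φ3→M] = [9, 9]
r2 m[φ4→H] = [6, 5]
r2 m[φ5→M] = [6, 2]
r2 m[φ6→C] = [3, 9]
r2 m[G→φ0] = [1, 1]
r2 m[H→φ1] = [6, 5]
r2 m[H→φ4] = [4, 9]
r2 m[M→φ2] = [54, 18]
r2 m[M→φ3] = [30, 8]
r2 m[M→φ5] = [45, 36]
r2 m[C→φ0] = [120, 324]
r2 m[C→φ1] = [60, 216]
r2 m[C→φ2] = [96, 486]
r2 m[C→φ6] = [160, 216]
r3 m[φ0→G] = [1944, 1296]
r3 m[φ0→C] = [4, 6]
r3 m[φ1→H] = [864, 1944]
r3 m[φ1→C] = [40, 45]
r3 m[φ2→M] = [1458, 1944]
r3 m[φ2→C] = [270, 162]
r3 m[φ3→M] = [9, 9]
r3 m[φ4→H] = [6, 5]
r3 m[φ5→M] = [6, 2]
r3 m[φ6→C] = [3, 9]
r3 m[G→φ0] = [1, 1]
r3 m[H→φ1] = [6, 5]
r3 m[H→φ4] = [4, 9]
r3 m[M→φ2] = [54, 18]
r3 m[M→φ3] = [30, 8]
r3 m[M→φ5] = [45, 36]
r3 m[C→φ0] = [120, 324]
r3 m[C→φ1] = [60, 216]
r3 m[C→φ2] = [96, 486]
r3 m[C→φ6] = [160, 216]
r4 m[φ0→G] = [1944, 1296]
r4 m[φ0→C] = [4, 6]
r4 m[φ1→H] = [864, 1944]
r4 m[φ1→C] = [40, 45]
r4 m[φ2→M] = [1458, 1944]
r4 m[φ2→C] = [270, 162]
r4 m[φ3→M] = [9, 9]
r4 m[φ4→H] = [6, 5]
r4 m[φ5→M] = [6, 2]
r4 m[φ6→C] = [3, 9]
r4 m[G→φ0] = [1, 1]
r4 m[H→φ1] = [6, 5]
r4 m[H→φ4] = [864, 1944]
r4 m[M→φ2] = [54, 18]
r4 m[M→φ3] = [8748, 3888]
r4 m[M→φ5] = [13122, 17496]
r4 m[C→φ0] = [32400, 65610]
r4 m[C→φ1] = [3240, 8748]
r4 m[C→φ2] = [480, 2430]
r4 m[C→φ6] = [43200, 43740]
r5 m[φ0→G] = [393660, 262440]
r5 m[φ0→C] = [4, 6]
r5 m[φ1→H] = [34992, 78732]
r5 m[φ1→C] = [40, 45]
r5 m[φ2→M] = [7290, 9720]
r5 m[φ2→C] = [270, 162]
r5 m[φ3→M] = [9, 9]
r5 m[φ4→H] = [6, 5]
r5 m[φ5→M] = [6, 2]
r5 m[φ6→C] = [3, 9]
r5 m[G→φ0] = [1, 1]
r5 m[H→φ1] = [6, 5]
r5 m[H→φ4] = [864, 1944]
r5 m[M→φ2] = [54, 18]
r5 m[M→φ3] = [8748, 3888]
r5 m[M→φ5] = [13122, 17496]
r5 m[C→φ0] = [32400, 65610]
r5 m[C→φ1] = [3240, 8748]
r5 m[C→φ2] = [480, 2430]
r5 m[C→φ6] = [43200, 43740]
r6 m[φ0→G] = [393660, 262440]
r6 m[φ0→C] = [4, 6]
r6 m[φ1→H] = [34992, 78732]
r6 m[φ1→C] = [40, 45]
r6 m[φ2→M] = [7290, 9720]
r6 m[φ2→C] = [270, 162]
r6 m[φ3→M] = [9, 9]
r6 m[φ4→H] = [6, 5]
r6 m[φ5→M] = [6, 2]
r6 m[φ6→C] = [3, 9]
r6 m[G→φ0] = [1, 1]
r6 m[H→φ1] = [6, 5]
r6 m[H→φ4] = [34992, 78732]
r6 m[M→φ2] = [54, 18]
r6 m[M→φ3] = [43740, 19440]
r6 m[M→φ5] = [65610, 87480]
r6 m[C→φ0] = [32400, 65610]
r6 m[C→φ1] = [3240, 8748]
r6 m[C→φ2] = [480, 2430]
r6 m[C→φ6] = [43200, 43740]
r7 m[φ0→G] = [393660, 262440]
r7 m[φ0→C] = [4, 6]
r7 m[φ1→H] = [34992, 78732]
r7 m[φ1→C] = [40, 45]
r7 m[φ2→M] = [7290, 9720]
r7 m[φ2→C] = [270, 162]
r7 m[φ3→M] = [9, 9]
r7 m[φ4→H] = [6, 5]
r7 m[φ5→M] = [6, 2]
r7 m[φ6→C] = [3, 9]
r7 m[G→φ0] = [1, 1]
r7 m[H→φ1] = [6, 5]
r7 m[H→φ4] = [34992, 78732]
r7 m[M→φ2] = [54, 18]
r7 m[M→φ3] = [43740, 19440]
r7 m[M→φ5] = [65610, 87480]
r7 m[C→φ0] = [32400, 65610]
r7 m[C→φ1] = [3240, 8748]
r7 m[C→φ2] = [480, 2430]
r7 m[C→φ6] = [43200, 43740]
fixed point reached at round 7
b[G] = ⊗ incoming = [393660, 262440]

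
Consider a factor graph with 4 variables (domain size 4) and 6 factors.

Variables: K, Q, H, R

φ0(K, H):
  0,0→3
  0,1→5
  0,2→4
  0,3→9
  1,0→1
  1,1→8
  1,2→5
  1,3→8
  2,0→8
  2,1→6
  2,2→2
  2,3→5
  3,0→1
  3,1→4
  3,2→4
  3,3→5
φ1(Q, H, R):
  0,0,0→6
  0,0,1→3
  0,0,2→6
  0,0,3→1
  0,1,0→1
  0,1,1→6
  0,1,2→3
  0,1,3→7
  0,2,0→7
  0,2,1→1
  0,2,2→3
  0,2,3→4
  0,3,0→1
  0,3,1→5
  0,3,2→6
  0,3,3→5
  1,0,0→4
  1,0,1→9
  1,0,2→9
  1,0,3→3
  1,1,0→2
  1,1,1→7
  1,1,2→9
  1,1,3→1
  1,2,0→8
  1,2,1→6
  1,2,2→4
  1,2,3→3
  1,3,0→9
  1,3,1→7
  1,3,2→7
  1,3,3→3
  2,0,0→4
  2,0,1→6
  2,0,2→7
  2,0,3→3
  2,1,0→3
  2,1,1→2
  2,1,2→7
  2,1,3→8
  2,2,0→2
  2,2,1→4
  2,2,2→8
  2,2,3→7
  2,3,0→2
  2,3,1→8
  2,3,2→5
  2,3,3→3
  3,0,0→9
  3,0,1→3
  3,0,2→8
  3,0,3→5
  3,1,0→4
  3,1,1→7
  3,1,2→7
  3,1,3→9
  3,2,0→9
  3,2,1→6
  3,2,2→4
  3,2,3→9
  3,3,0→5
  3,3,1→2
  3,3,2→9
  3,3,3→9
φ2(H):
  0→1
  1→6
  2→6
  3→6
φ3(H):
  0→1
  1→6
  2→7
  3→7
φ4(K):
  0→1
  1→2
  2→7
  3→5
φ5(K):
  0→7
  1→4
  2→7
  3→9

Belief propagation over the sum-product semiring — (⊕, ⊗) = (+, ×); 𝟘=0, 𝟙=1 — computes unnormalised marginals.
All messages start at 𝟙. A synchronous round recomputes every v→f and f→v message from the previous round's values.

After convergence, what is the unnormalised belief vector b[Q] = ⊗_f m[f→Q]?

b[Q] = [1002370, 1360678, 1178384, 1602352]

init: all messages = 𝟙 over 4 values
r1 m[φ0→K] = [21, 22, 21, 14]
r1 m[φ0→H] = [13, 23, 15, 27]
r1 m[φ1→Q] = [65, 91, 79, 105]
r1 m[φ1→H] = [86, 83, 85, 86]
r1 m[φ1→R] = [76, 82, 102, 80]
r1 m[φ2→H] = [1, 6, 6, 6]
r1 m[φ3→H] = [1, 6, 7, 7]
r1 m[φ4→K] = [1, 2, 7, 5]
r1 m[φ5→K] = [7, 4, 7, 9]
r1 m[K→φ0] = [1, 1, 1, 1]
r1 m[K→φ4] = [1, 1, 1, 1]
r1 m[K→φ5] = [1, 1, 1, 1]
r1 m[Q→φ1] = [1, 1, 1, 1]
r1 m[H→φ0] = [1, 1, 1, 1]
r1 m[H→φ1] = [1, 1, 1, 1]
r1 m[H→φ2] = [1, 1, 1, 1]
r1 m[H→φ3] = [1, 1, 1, 1]
r1 m[R→φ1] = [1, 1, 1, 1]
r2 m[φ0→K] = [21, 22, 21, 14]
r2 m[φ0→H] = [13, 23, 15, 27]
r2 m[φ1→Q] = [65, 91, 79, 105]
r2 m[φ1→H] = [86, 83, 85, 86]
r2 m[φ1→R] = [76, 82, 102, 80]
r2 m[φ2→H] = [1, 6, 6, 6]
r2 m[φ3→H] = [1, 6, 7, 7]
r2 m[φ4→K] = [1, 2, 7, 5]
r2 m[φ5→K] = [7, 4, 7, 9]
r2 m[K→φ0] = [7, 8, 49, 45]
r2 m[K→φ4] = [147, 88, 147, 126]
r2 m[K→φ5] = [21, 44, 147, 70]
r2 m[Q→φ1] = [1, 1, 1, 1]
r2 m[H→φ0] = [86, 2988, 3570, 3612]
r2 m[H→φ1] = [13, 828, 630, 1134]
r2 m[H→φ2] = [1118, 11454, 8925, 16254]
r2 m[H→φ3] = [1118, 11454, 7650, 13932]
r2 m[R→φ1] = [1, 1, 1, 1]
r3 m[φ0→K] = [61986, 70736, 43816, 44378]
r3 m[φ0→H] = [466, 573, 346, 597]
r3 m[φ1→Q] = [43012, 58771, 50462, 68671]
r3 m[φ1→H] = [86, 83, 85, 86]
r3 m[φ1→R] = [44237, 54147, 64506, 58026]
r3 m[φ2→H] = [1, 6, 6, 6]
r3 m[φ3→H] = [1, 6, 7, 7]
r3 m[φ4→K] = [1, 2, 7, 5]
r3 m[φ5→K] = [7, 4, 7, 9]
r3 m[K→φ0] = [7, 8, 49, 45]
r3 m[K→φ4] = [147, 88, 147, 126]
r3 m[K→φ5] = [21, 44, 147, 70]
r3 m[Q→φ1] = [1, 1, 1, 1]
r3 m[H→φ0] = [86, 2988, 3570, 3612]
r3 m[H→φ1] = [13, 828, 630, 1134]
r3 m[H→φ2] = [1118, 11454, 8925, 16254]
r3 m[H→φ3] = [1118, 11454, 7650, 13932]
r3 m[R→φ1] = [1, 1, 1, 1]
r4 m[φ0→K] = [61986, 70736, 43816, 44378]
r4 m[φ0→H] = [466, 573, 346, 597]
r4 m[φ1→Q] = [43012, 58771, 50462, 68671]
r4 m[φ1→H] = [86, 83, 85, 86]
r4 m[φ1→R] = [44237, 54147, 64506, 58026]
r4 m[φ2→H] = [1, 6, 6, 6]
r4 m[φ3→H] = [1, 6, 7, 7]
r4 m[φ4→K] = [1, 2, 7, 5]
r4 m[φ5→K] = [7, 4, 7, 9]
r4 m[K→φ0] = [7, 8, 49, 45]
r4 m[K→φ4] = [433902, 282944, 306712, 399402]
r4 m[K→φ5] = [61986, 141472, 306712, 221890]
r4 m[Q→φ1] = [1, 1, 1, 1]
r4 m[H→φ0] = [86, 2988, 3570, 3612]
r4 m[H→φ1] = [466, 20628, 14532, 25074]
r4 m[H→φ2] = [40076, 285354, 205870, 359394]
r4 m[H→φ3] = [40076, 285354, 176460, 308052]
r4 m[R→φ1] = [1, 1, 1, 1]
r5 m[φ0→K] = [61986, 70736, 43816, 44378]
r5 m[φ0→H] = [466, 573, 346, 597]
r5 m[φ1→Q] = [1002370, 1360678, 1178384, 1602352]
r5 m[φ1→H] = [86, 83, 85, 86]
r5 m[φ1→R] = [1021088, 1262274, 1503414, 1357008]
r5 m[φ2→H] = [1, 6, 6, 6]
r5 m[φ3→H] = [1, 6, 7, 7]
r5 m[φ4→K] = [1, 2, 7, 5]
r5 m[φ5→K] = [7, 4, 7, 9]
r5 m[K→φ0] = [7, 8, 49, 45]
r5 m[K→φ4] = [433902, 282944, 306712, 399402]
r5 m[K→φ5] = [61986, 141472, 306712, 221890]
r5 m[Q→φ1] = [1, 1, 1, 1]
r5 m[H→φ0] = [86, 2988, 3570, 3612]
r5 m[H→φ1] = [466, 20628, 14532, 25074]
r5 m[H→φ2] = [40076, 285354, 205870, 359394]
r5 m[H→φ3] = [40076, 285354, 176460, 308052]
r5 m[R→φ1] = [1, 1, 1, 1]
r6 m[φ0→K] = [61986, 70736, 43816, 44378]
r6 m[φ0→H] = [466, 573, 346, 597]
r6 m[φ1→Q] = [1002370, 1360678, 1178384, 1602352]
r6 m[φ1→H] = [86, 83, 85, 86]
r6 m[φ1→R] = [1021088, 1262274, 1503414, 1357008]
r6 m[φ2→H] = [1, 6, 6, 6]
r6 m[φ3→H] = [1, 6, 7, 7]
r6 m[φ4→K] = [1, 2, 7, 5]
r6 m[φ5→K] = [7, 4, 7, 9]
r6 m[K→φ0] = [7, 8, 49, 45]
r6 m[K→φ4] = [433902, 282944, 306712, 399402]
r6 m[K→φ5] = [61986, 141472, 306712, 221890]
r6 m[Q→φ1] = [1, 1, 1, 1]
r6 m[H→φ0] = [86, 2988, 3570, 3612]
r6 m[H→φ1] = [466, 20628, 14532, 25074]
r6 m[H→φ2] = [40076, 285354, 205870, 359394]
r6 m[H→φ3] = [40076, 285354, 176460, 308052]
r6 m[R→φ1] = [1, 1, 1, 1]
fixed point reached at round 6
b[Q] = ⊗ incoming = [1002370, 1360678, 1178384, 1602352]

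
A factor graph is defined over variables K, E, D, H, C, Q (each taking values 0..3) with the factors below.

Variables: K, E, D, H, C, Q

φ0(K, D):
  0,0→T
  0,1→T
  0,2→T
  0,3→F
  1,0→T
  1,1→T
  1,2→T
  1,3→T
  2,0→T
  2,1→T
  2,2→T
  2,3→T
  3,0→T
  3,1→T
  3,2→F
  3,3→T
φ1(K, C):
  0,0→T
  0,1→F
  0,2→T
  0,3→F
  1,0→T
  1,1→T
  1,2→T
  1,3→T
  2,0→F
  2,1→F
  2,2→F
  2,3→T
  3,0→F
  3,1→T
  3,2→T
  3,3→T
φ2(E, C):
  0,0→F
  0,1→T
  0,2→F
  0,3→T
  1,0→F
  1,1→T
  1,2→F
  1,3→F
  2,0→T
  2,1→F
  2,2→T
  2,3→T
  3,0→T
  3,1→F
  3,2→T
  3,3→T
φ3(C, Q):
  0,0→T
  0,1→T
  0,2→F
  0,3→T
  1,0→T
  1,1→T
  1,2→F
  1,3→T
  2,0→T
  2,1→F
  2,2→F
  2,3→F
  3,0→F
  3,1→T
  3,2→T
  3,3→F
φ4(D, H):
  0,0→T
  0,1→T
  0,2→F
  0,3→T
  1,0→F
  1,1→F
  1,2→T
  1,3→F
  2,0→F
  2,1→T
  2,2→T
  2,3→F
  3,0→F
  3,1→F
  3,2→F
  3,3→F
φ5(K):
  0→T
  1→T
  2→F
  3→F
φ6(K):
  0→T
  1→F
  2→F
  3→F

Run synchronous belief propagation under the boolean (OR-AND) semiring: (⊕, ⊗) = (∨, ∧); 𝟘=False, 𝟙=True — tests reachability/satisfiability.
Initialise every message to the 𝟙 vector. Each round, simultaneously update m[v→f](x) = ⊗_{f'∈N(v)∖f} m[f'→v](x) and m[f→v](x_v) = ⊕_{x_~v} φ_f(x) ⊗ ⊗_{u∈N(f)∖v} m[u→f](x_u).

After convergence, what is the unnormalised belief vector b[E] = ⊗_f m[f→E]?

init: all messages = 𝟙 over 4 values
r1 m[φ0→K] = [T, T, T, T]
r1 m[φ0→D] = [T, T, T, T]
r1 m[φ1→K] = [T, T, T, T]
r1 m[φ1→C] = [T, T, T, T]
r1 m[φ2→E] = [T, T, T, T]
r1 m[φ2→C] = [T, T, T, T]
r1 m[φ3→C] = [T, T, T, T]
r1 m[φ3→Q] = [T, T, T, T]
r1 m[φ4→D] = [T, T, T, F]
r1 m[φ4→H] = [T, T, T, T]
r1 m[φ5→K] = [T, T, F, F]
r1 m[φ6→K] = [T, F, F, F]
r1 m[K→φ0] = [T, T, T, T]
r1 m[K→φ1] = [T, T, T, T]
r1 m[K→φ5] = [T, T, T, T]
r1 m[K→φ6] = [T, T, T, T]
r1 m[E→φ2] = [T, T, T, T]
r1 m[D→φ0] = [T, T, T, T]
r1 m[D→φ4] = [T, T, T, T]
r1 m[H→φ4] = [T, T, T, T]
r1 m[C→φ1] = [T, T, T, T]
r1 m[C→φ2] = [T, T, T, T]
r1 m[C→φ3] = [T, T, T, T]
r1 m[Q→φ3] = [T, T, T, T]
r2 m[φ0→K] = [T, T, T, T]
r2 m[φ0→D] = [T, T, T, T]
r2 m[φ1→K] = [T, T, T, T]
r2 m[φ1→C] = [T, T, T, T]
r2 m[φ2→E] = [T, T, T, T]
r2 m[φ2→C] = [T, T, T, T]
r2 m[φ3→C] = [T, T, T, T]
r2 m[φ3→Q] = [T, T, T, T]
r2 m[φ4→D] = [T, T, T, F]
r2 m[φ4→H] = [T, T, T, T]
r2 m[φ5→K] = [T, T, F, F]
r2 m[φ6→K] = [T, F, F, F]
r2 m[K→φ0] = [T, F, F, F]
r2 m[K→φ1] = [T, F, F, F]
r2 m[K→φ5] = [T, F, F, F]
r2 m[K→φ6] = [T, T, F, F]
r2 m[E→φ2] = [T, T, T, T]
r2 m[D→φ0] = [T, T, T, F]
r2 m[D→φ4] = [T, T, T, T]
r2 m[H→φ4] = [T, T, T, T]
r2 m[C→φ1] = [T, T, T, T]
r2 m[C→φ2] = [T, T, T, T]
r2 m[C→φ3] = [T, T, T, T]
r2 m[Q→φ3] = [T, T, T, T]
r3 m[φ0→K] = [T, T, T, T]
r3 m[φ0→D] = [T, T, T, F]
r3 m[φ1→K] = [T, T, T, T]
r3 m[φ1→C] = [T, F, T, F]
r3 m[φ2→E] = [T, T, T, T]
r3 m[φ2→C] = [T, T, T, T]
r3 m[φ3→C] = [T, T, T, T]
r3 m[φ3→Q] = [T, T, T, T]
r3 m[φ4→D] = [T, T, T, F]
r3 m[φ4→H] = [T, T, T, T]
r3 m[φ5→K] = [T, T, F, F]
r3 m[φ6→K] = [T, F, F, F]
r3 m[K→φ0] = [T, F, F, F]
r3 m[K→φ1] = [T, F, F, F]
r3 m[K→φ5] = [T, F, F, F]
r3 m[K→φ6] = [T, T, F, F]
r3 m[E→φ2] = [T, T, T, T]
r3 m[D→φ0] = [T, T, T, F]
r3 m[D→φ4] = [T, T, T, T]
r3 m[H→φ4] = [T, T, T, T]
r3 m[C→φ1] = [T, T, T, T]
r3 m[C→φ2] = [T, T, T, T]
r3 m[C→φ3] = [T, T, T, T]
r3 m[Q→φ3] = [T, T, T, T]
r4 m[φ0→K] = [T, T, T, T]
r4 m[φ0→D] = [T, T, T, F]
r4 m[φ1→K] = [T, T, T, T]
r4 m[φ1→C] = [T, F, T, F]
r4 m[φ2→E] = [T, T, T, T]
r4 m[φ2→C] = [T, T, T, T]
r4 m[φ3→C] = [T, T, T, T]
r4 m[φ3→Q] = [T, T, T, T]
r4 m[φ4→D] = [T, T, T, F]
r4 m[φ4→H] = [T, T, T, T]
r4 m[φ5→K] = [T, T, F, F]
r4 m[φ6→K] = [T, F, F, F]
r4 m[K→φ0] = [T, F, F, F]
r4 m[K→φ1] = [T, F, F, F]
r4 m[K→φ5] = [T, F, F, F]
r4 m[K→φ6] = [T, T, F, F]
r4 m[E→φ2] = [T, T, T, T]
r4 m[D→φ0] = [T, T, T, F]
r4 m[D→φ4] = [T, T, T, F]
r4 m[H→φ4] = [T, T, T, T]
r4 m[C→φ1] = [T, T, T, T]
r4 m[C→φ2] = [T, F, T, F]
r4 m[C→φ3] = [T, F, T, F]
r4 m[Q→φ3] = [T, T, T, T]
r5 m[φ0→K] = [T, T, T, T]
r5 m[φ0→D] = [T, T, T, F]
r5 m[φ1→K] = [T, T, T, T]
r5 m[φ1→C] = [T, F, T, F]
r5 m[φ2→E] = [F, F, T, T]
r5 m[φ2→C] = [T, T, T, T]
r5 m[φ3→C] = [T, T, T, T]
r5 m[φ3→Q] = [T, T, F, T]
r5 m[φ4→D] = [T, T, T, F]
r5 m[φ4→H] = [T, T, T, T]
r5 m[φ5→K] = [T, T, F, F]
r5 m[φ6→K] = [T, F, F, F]
r5 m[K→φ0] = [T, F, F, F]
r5 m[K→φ1] = [T, F, F, F]
r5 m[K→φ5] = [T, F, F, F]
r5 m[K→φ6] = [T, T, F, F]
r5 m[E→φ2] = [T, T, T, T]
r5 m[D→φ0] = [T, T, T, F]
r5 m[D→φ4] = [T, T, T, F]
r5 m[H→φ4] = [T, T, T, T]
r5 m[C→φ1] = [T, T, T, T]
r5 m[C→φ2] = [T, F, T, F]
r5 m[C→φ3] = [T, F, T, F]
r5 m[Q→φ3] = [T, T, T, T]
r6 m[φ0→K] = [T, T, T, T]
r6 m[φ0→D] = [T, T, T, F]
r6 m[φ1→K] = [T, T, T, T]
r6 m[φ1→C] = [T, F, T, F]
r6 m[φ2→E] = [F, F, T, T]
r6 m[φ2→C] = [T, T, T, T]
r6 m[φ3→C] = [T, T, T, T]
r6 m[φ3→Q] = [T, T, F, T]
r6 m[φ4→D] = [T, T, T, F]
r6 m[φ4→H] = [T, T, T, T]
r6 m[φ5→K] = [T, T, F, F]
r6 m[φ6→K] = [T, F, F, F]
r6 m[K→φ0] = [T, F, F, F]
r6 m[K→φ1] = [T, F, F, F]
r6 m[K→φ5] = [T, F, F, F]
r6 m[K→φ6] = [T, T, F, F]
r6 m[E→φ2] = [T, T, T, T]
r6 m[D→φ0] = [T, T, T, F]
r6 m[D→φ4] = [T, T, T, F]
r6 m[H→φ4] = [T, T, T, T]
r6 m[C→φ1] = [T, T, T, T]
r6 m[C→φ2] = [T, F, T, F]
r6 m[C→φ3] = [T, F, T, F]
r6 m[Q→φ3] = [T, T, T, T]
fixed point reached at round 6
b[E] = ⊗ incoming = [F, F, T, T]

b[E] = [F, F, T, T]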